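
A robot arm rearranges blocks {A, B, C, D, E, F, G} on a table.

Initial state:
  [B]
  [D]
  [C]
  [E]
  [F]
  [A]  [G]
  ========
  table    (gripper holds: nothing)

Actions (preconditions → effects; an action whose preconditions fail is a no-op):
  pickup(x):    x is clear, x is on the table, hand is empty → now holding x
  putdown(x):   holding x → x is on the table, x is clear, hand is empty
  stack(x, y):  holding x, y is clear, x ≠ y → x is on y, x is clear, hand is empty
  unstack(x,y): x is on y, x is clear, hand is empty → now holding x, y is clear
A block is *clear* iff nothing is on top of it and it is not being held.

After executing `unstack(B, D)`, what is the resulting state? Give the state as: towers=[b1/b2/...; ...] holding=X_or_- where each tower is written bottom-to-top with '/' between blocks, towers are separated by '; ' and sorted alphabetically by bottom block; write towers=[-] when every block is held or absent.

before: towers=[A/F/E/C/D/B; G] holding=-
pre[unstack(B, D)]: on(B,D) ok, clear(B) ok, handempty ok
all met → apply unstack(B, D)
after:  towers=[A/F/E/C/D; G] holding=B

towers=[A/F/E/C/D; G] holding=B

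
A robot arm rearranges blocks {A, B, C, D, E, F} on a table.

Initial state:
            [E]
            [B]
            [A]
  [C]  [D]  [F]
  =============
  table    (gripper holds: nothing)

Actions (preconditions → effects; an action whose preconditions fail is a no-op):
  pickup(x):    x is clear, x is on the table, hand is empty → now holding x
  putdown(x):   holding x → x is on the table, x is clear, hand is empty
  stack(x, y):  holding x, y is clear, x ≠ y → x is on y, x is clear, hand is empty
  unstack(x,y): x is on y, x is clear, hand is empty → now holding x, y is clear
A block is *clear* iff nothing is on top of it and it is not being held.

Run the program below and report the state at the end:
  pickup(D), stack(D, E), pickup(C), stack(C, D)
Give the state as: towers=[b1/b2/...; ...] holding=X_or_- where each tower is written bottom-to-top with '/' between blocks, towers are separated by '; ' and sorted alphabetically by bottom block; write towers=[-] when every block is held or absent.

step 1 (pickup(D)): towers=[C; F/A/B/E] holding=D
step 2 (stack(D, E)): towers=[C; F/A/B/E/D] holding=-
step 3 (pickup(C)): towers=[F/A/B/E/D] holding=C
step 4 (stack(C, D)): towers=[F/A/B/E/D/C] holding=-

towers=[F/A/B/E/D/C] holding=-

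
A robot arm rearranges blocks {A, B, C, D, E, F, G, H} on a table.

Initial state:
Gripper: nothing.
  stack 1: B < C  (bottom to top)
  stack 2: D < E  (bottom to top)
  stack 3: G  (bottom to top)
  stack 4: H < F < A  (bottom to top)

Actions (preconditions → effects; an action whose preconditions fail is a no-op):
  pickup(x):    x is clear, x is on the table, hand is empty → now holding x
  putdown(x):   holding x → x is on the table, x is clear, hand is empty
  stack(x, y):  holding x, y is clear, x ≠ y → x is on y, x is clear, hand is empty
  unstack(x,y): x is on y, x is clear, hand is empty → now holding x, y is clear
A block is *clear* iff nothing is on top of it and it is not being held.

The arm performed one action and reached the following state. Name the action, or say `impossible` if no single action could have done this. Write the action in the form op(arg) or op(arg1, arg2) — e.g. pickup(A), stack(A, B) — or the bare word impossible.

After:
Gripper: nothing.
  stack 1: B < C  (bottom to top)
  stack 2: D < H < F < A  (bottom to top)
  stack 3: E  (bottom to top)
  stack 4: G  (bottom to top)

target: towers=[B/C; D/H/F/A; E; G] holding=-
         pickup(G) → towers=[B/C; D/E; H/F/A] holding=G
     unstack(A, F) → towers=[B/C; D/E; G; H/F] holding=A
     unstack(E, D) → towers=[B/C; D; G; H/F/A] holding=E
     unstack(C, B) → towers=[B; D/E; G; H/F/A] holding=C
none of the 4 applicable actions match → impossible

impossible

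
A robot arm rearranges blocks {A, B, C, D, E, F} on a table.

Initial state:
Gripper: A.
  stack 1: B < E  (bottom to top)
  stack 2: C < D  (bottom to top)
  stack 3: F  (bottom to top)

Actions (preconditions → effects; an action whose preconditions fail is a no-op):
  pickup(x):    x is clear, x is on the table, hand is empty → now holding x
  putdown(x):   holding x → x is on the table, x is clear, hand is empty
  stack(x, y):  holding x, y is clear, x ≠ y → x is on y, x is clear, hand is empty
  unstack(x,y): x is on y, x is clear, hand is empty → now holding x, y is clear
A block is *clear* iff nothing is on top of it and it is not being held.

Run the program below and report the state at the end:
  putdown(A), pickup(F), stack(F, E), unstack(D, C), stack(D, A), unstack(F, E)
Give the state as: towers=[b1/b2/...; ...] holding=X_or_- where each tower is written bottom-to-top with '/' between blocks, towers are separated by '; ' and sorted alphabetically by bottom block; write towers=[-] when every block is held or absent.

towers=[A/D; B/E; C] holding=F

step 1 (putdown(A)): towers=[A; B/E; C/D; F] holding=-
step 2 (pickup(F)): towers=[A; B/E; C/D] holding=F
step 3 (stack(F, E)): towers=[A; B/E/F; C/D] holding=-
step 4 (unstack(D, C)): towers=[A; B/E/F; C] holding=D
step 5 (stack(D, A)): towers=[A/D; B/E/F; C] holding=-
step 6 (unstack(F, E)): towers=[A/D; B/E; C] holding=F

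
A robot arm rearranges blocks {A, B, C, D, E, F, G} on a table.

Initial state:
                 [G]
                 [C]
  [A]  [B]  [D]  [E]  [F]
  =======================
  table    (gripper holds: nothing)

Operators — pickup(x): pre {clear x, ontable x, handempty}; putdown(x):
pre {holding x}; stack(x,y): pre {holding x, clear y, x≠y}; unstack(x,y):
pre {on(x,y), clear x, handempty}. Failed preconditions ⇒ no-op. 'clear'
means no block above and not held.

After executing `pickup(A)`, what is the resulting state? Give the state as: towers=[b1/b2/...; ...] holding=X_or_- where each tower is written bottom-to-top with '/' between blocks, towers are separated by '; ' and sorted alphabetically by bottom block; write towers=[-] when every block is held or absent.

before: towers=[A; B; D; E/C/G; F] holding=-
pre[pickup(A)]: clear(A) ✓, ontable(A) ✓, handempty ✓
all met → apply pickup(A)
after:  towers=[B; D; E/C/G; F] holding=A

towers=[B; D; E/C/G; F] holding=A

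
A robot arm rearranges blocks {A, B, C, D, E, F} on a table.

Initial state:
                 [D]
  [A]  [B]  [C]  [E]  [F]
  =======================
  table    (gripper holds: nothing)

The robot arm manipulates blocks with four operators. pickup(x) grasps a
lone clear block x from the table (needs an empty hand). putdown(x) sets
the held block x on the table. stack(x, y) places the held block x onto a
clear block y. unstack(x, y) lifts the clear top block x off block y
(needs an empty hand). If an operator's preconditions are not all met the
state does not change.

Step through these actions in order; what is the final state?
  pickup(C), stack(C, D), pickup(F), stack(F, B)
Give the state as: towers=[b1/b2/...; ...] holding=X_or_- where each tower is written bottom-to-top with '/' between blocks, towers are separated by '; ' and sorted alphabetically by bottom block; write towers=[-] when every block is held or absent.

towers=[A; B/F; E/D/C] holding=-

step 1 (pickup(C)): towers=[A; B; E/D; F] holding=C
step 2 (stack(C, D)): towers=[A; B; E/D/C; F] holding=-
step 3 (pickup(F)): towers=[A; B; E/D/C] holding=F
step 4 (stack(F, B)): towers=[A; B/F; E/D/C] holding=-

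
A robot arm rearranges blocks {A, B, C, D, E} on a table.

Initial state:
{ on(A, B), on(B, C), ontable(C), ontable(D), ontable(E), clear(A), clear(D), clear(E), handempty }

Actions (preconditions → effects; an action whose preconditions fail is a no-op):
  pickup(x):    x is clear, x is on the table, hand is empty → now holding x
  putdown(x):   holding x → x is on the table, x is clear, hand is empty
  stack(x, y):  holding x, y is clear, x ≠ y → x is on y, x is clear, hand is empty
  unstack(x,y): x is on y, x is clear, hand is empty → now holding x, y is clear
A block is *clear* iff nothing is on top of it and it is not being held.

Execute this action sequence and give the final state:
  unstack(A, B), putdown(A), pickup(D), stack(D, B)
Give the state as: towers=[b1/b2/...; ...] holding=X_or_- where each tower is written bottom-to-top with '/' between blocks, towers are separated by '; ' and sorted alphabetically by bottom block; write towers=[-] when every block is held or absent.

step 1 (unstack(A, B)): towers=[C/B; D; E] holding=A
step 2 (putdown(A)): towers=[A; C/B; D; E] holding=-
step 3 (pickup(D)): towers=[A; C/B; E] holding=D
step 4 (stack(D, B)): towers=[A; C/B/D; E] holding=-

towers=[A; C/B/D; E] holding=-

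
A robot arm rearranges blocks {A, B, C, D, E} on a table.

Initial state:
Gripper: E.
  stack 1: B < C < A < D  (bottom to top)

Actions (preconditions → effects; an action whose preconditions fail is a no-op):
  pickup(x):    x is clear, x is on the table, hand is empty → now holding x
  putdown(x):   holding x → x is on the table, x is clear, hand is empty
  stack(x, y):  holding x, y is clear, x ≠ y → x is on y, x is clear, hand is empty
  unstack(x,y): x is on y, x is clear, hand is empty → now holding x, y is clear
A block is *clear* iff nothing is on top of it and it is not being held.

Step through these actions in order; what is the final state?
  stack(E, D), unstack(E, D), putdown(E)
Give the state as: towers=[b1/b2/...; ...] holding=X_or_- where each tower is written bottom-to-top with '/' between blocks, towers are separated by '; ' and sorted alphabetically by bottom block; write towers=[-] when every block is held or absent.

towers=[B/C/A/D; E] holding=-

step 1 (stack(E, D)): towers=[B/C/A/D/E] holding=-
step 2 (unstack(E, D)): towers=[B/C/A/D] holding=E
step 3 (putdown(E)): towers=[B/C/A/D; E] holding=-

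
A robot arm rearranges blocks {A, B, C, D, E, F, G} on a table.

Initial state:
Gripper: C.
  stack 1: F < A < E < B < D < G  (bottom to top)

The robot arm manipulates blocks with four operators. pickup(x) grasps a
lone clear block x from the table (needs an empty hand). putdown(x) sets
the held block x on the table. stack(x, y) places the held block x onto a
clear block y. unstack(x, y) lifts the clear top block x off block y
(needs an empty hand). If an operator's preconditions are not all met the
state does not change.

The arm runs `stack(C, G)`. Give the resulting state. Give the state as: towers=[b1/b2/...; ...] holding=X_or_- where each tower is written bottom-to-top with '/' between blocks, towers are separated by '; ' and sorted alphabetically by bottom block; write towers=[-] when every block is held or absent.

towers=[F/A/E/B/D/G/C] holding=-

before: towers=[F/A/E/B/D/G] holding=C
pre[stack(C, G)]: holding(C) ✓, clear(G) ✓, C≠G ✓
all met → apply stack(C, G)
after:  towers=[F/A/E/B/D/G/C] holding=-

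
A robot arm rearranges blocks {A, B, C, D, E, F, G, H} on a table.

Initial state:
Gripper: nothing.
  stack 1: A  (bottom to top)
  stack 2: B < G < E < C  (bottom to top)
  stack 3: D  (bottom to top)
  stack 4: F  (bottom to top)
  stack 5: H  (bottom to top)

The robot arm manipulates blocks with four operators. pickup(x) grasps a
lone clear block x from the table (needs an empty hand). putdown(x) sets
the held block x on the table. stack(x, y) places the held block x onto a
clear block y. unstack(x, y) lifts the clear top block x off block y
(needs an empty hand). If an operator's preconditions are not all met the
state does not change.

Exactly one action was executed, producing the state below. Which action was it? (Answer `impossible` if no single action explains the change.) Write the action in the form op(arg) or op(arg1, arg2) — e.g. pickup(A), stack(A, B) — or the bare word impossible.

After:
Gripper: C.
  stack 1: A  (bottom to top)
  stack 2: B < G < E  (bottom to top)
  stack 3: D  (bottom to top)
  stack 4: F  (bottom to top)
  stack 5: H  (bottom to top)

target: towers=[A; B/G/E; D; F; H] holding=C
         pickup(A) → towers=[B/G/E/C; D; F; H] holding=A
         pickup(H) → towers=[A; B/G/E/C; D; F] holding=H
         pickup(F) → towers=[A; B/G/E/C; D; H] holding=F
         pickup(D) → towers=[A; B/G/E/C; F; H] holding=D
     unstack(C, E) → towers=[A; B/G/E; D; F; H] holding=C  ← match

unstack(C, E)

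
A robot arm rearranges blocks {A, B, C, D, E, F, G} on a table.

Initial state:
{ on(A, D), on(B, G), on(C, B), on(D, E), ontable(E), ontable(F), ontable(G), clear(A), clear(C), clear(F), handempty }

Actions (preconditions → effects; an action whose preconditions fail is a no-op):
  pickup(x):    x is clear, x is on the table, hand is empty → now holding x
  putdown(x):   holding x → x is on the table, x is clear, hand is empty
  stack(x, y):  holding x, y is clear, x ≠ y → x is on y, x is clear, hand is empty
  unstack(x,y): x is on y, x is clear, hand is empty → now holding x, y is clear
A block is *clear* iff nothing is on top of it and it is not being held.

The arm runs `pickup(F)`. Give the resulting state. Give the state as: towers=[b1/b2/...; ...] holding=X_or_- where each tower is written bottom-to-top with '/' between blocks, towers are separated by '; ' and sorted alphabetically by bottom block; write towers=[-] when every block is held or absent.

before: towers=[E/D/A; F; G/B/C] holding=-
pre[pickup(F)]: clear(F) ok, ontable(F) ok, handempty ok
all met → apply pickup(F)
after:  towers=[E/D/A; G/B/C] holding=F

towers=[E/D/A; G/B/C] holding=F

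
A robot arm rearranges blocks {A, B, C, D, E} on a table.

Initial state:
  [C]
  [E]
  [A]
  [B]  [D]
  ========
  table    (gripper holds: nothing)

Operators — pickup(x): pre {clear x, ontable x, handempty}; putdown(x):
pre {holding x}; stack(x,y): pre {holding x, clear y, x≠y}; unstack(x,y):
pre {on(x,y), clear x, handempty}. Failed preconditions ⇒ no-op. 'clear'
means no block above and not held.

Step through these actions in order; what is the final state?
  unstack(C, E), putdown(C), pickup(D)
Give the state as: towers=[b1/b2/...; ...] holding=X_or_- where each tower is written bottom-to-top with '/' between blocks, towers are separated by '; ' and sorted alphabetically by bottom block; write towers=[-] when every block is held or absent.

step 1 (unstack(C, E)): towers=[B/A/E; D] holding=C
step 2 (putdown(C)): towers=[B/A/E; C; D] holding=-
step 3 (pickup(D)): towers=[B/A/E; C] holding=D

towers=[B/A/E; C] holding=D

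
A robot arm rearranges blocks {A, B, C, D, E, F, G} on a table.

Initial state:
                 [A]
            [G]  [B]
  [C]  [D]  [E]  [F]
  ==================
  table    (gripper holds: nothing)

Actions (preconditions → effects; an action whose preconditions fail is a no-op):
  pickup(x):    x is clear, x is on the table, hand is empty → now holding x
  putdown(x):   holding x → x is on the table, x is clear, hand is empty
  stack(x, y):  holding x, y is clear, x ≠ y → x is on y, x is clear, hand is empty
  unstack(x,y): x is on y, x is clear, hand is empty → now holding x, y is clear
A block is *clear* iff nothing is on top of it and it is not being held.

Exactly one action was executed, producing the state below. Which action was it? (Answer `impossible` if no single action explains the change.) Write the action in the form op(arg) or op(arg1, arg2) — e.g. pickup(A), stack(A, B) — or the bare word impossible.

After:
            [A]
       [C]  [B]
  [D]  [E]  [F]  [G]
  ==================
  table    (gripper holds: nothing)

impossible

target: towers=[D; E/C; F/B/A; G] holding=-
     unstack(G, E) → towers=[C; D; E; F/B/A] holding=G
         pickup(D) → towers=[C; E/G; F/B/A] holding=D
     unstack(A, B) → towers=[C; D; E/G; F/B] holding=A
         pickup(C) → towers=[D; E/G; F/B/A] holding=C
none of the 4 applicable actions match → impossible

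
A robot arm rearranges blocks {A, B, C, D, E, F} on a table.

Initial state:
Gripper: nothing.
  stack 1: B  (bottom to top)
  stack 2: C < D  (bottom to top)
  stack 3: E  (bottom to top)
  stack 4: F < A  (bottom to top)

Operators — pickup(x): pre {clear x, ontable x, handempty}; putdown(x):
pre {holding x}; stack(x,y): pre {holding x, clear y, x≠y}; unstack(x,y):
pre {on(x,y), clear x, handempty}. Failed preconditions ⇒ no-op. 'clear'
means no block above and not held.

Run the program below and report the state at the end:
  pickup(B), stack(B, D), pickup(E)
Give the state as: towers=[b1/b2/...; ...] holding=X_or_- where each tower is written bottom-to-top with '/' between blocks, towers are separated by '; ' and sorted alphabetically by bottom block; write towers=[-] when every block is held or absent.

towers=[C/D/B; F/A] holding=E

step 1 (pickup(B)): towers=[C/D; E; F/A] holding=B
step 2 (stack(B, D)): towers=[C/D/B; E; F/A] holding=-
step 3 (pickup(E)): towers=[C/D/B; F/A] holding=E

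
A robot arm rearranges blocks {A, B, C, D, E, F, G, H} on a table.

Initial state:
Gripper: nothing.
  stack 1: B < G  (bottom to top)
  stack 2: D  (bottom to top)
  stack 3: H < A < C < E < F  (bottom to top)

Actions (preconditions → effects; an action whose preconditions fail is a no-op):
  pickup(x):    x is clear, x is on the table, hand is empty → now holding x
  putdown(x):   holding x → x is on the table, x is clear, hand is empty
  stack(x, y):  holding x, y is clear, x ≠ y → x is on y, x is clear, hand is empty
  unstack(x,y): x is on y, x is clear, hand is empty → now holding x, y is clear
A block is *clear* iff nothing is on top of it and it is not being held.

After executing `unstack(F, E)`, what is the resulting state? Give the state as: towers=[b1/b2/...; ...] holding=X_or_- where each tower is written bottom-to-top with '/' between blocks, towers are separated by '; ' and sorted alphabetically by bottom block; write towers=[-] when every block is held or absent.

towers=[B/G; D; H/A/C/E] holding=F

before: towers=[B/G; D; H/A/C/E/F] holding=-
pre[unstack(F, E)]: on(F,E) ✓, clear(F) ✓, handempty ✓
all met → apply unstack(F, E)
after:  towers=[B/G; D; H/A/C/E] holding=F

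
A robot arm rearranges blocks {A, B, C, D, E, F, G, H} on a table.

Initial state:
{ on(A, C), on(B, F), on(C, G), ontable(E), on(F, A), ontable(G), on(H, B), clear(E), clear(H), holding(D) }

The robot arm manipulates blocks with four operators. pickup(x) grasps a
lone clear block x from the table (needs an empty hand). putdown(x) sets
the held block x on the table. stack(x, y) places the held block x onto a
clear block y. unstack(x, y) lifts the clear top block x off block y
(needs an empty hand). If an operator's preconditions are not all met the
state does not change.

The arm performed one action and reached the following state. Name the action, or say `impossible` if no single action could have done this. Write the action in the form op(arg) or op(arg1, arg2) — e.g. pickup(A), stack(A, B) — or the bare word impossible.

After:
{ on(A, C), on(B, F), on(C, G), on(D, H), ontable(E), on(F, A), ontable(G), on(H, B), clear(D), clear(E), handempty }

stack(D, H)

target: towers=[E; G/C/A/F/B/H/D] holding=-
        putdown(D) → towers=[D; E; G/C/A/F/B/H] holding=-
       stack(D, E) → towers=[E/D; G/C/A/F/B/H] holding=-
       stack(D, H) → towers=[E; G/C/A/F/B/H/D] holding=-  ← match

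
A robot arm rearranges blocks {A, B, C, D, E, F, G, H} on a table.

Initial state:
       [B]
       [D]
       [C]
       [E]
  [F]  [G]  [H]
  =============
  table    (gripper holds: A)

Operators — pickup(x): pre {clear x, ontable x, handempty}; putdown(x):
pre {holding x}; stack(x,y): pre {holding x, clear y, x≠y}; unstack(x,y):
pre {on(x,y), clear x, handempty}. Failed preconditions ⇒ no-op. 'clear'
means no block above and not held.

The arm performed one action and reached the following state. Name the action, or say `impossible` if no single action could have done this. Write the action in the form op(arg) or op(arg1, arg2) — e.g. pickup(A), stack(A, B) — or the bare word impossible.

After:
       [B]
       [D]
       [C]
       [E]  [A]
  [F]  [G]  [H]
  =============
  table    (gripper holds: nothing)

target: towers=[F; G/E/C/D/B; H/A] holding=-
        putdown(A) → towers=[A; F; G/E/C/D/B; H] holding=-
       stack(A, H) → towers=[F; G/E/C/D/B; H/A] holding=-  ← match
       stack(A, B) → towers=[F; G/E/C/D/B/A; H] holding=-
       stack(A, F) → towers=[F/A; G/E/C/D/B; H] holding=-

stack(A, H)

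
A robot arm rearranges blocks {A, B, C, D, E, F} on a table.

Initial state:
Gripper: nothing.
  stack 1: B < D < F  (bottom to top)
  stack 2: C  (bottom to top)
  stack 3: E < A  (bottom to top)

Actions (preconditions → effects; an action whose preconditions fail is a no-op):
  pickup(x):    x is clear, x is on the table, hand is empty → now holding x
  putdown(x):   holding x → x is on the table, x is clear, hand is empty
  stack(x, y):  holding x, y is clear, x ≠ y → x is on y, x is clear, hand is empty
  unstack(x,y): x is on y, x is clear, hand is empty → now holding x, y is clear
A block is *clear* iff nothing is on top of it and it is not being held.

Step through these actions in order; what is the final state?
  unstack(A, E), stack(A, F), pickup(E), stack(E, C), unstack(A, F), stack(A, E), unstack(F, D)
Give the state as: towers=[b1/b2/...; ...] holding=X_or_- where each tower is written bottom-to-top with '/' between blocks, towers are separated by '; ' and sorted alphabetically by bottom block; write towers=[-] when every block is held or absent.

towers=[B/D; C/E/A] holding=F

step 1 (unstack(A, E)): towers=[B/D/F; C; E] holding=A
step 2 (stack(A, F)): towers=[B/D/F/A; C; E] holding=-
step 3 (pickup(E)): towers=[B/D/F/A; C] holding=E
step 4 (stack(E, C)): towers=[B/D/F/A; C/E] holding=-
step 5 (unstack(A, F)): towers=[B/D/F; C/E] holding=A
step 6 (stack(A, E)): towers=[B/D/F; C/E/A] holding=-
step 7 (unstack(F, D)): towers=[B/D; C/E/A] holding=F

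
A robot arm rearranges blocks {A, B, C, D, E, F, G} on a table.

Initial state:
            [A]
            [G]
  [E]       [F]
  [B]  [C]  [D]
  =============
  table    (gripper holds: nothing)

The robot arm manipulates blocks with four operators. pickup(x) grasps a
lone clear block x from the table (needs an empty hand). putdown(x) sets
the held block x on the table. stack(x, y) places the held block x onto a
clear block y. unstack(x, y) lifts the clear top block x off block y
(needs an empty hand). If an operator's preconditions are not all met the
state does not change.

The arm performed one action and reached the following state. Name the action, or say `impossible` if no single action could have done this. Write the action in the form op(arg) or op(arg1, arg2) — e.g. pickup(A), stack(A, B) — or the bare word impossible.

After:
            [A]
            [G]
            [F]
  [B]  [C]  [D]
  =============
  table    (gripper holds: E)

unstack(E, B)

target: towers=[B; C; D/F/G/A] holding=E
     unstack(A, G) → towers=[B/E; C; D/F/G] holding=A
     unstack(E, B) → towers=[B; C; D/F/G/A] holding=E  ← match
         pickup(C) → towers=[B/E; D/F/G/A] holding=C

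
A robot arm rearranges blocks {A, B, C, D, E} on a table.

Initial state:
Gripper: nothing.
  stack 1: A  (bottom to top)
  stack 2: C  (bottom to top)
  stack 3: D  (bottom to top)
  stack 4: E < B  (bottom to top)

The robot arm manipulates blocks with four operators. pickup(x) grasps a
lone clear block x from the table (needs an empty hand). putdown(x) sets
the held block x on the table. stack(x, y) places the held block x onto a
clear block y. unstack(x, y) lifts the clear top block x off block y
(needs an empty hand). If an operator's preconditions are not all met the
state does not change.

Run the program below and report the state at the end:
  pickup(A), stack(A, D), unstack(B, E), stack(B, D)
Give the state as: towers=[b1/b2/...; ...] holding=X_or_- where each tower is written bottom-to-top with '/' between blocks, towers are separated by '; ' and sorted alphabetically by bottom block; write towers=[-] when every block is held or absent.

towers=[C; D/A; E] holding=B

step 1 (pickup(A)): towers=[C; D; E/B] holding=A
step 2 (stack(A, D)): towers=[C; D/A; E/B] holding=-
step 3 (unstack(B, E)): towers=[C; D/A; E] holding=B
step 4 (stack(B, D)) [no-op]: towers=[C; D/A; E] holding=B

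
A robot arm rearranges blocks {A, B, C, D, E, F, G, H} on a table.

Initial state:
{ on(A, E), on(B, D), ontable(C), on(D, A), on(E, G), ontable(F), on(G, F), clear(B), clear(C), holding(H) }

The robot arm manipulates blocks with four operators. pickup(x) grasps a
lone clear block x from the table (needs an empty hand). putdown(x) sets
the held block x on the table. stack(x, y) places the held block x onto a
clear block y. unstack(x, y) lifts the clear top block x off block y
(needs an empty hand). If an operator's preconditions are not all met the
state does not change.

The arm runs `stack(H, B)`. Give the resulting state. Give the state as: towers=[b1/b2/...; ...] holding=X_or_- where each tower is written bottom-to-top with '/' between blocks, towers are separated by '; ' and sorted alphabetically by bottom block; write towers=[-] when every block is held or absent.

towers=[C; F/G/E/A/D/B/H] holding=-

before: towers=[C; F/G/E/A/D/B] holding=H
pre[stack(H, B)]: holding(H) ok, clear(B) ok, H≠B ok
all met → apply stack(H, B)
after:  towers=[C; F/G/E/A/D/B/H] holding=-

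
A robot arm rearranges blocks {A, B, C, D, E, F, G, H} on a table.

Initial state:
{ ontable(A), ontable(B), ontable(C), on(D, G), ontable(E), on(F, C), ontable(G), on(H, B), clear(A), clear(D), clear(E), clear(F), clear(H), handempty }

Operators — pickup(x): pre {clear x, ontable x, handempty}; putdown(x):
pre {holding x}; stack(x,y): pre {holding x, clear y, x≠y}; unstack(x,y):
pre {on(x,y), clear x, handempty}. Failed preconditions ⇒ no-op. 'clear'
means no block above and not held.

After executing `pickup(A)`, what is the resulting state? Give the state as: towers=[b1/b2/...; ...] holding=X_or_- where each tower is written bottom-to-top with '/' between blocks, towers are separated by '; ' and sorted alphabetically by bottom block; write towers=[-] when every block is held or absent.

towers=[B/H; C/F; E; G/D] holding=A

before: towers=[A; B/H; C/F; E; G/D] holding=-
pre[pickup(A)]: clear(A) ✓, ontable(A) ✓, handempty ✓
all met → apply pickup(A)
after:  towers=[B/H; C/F; E; G/D] holding=A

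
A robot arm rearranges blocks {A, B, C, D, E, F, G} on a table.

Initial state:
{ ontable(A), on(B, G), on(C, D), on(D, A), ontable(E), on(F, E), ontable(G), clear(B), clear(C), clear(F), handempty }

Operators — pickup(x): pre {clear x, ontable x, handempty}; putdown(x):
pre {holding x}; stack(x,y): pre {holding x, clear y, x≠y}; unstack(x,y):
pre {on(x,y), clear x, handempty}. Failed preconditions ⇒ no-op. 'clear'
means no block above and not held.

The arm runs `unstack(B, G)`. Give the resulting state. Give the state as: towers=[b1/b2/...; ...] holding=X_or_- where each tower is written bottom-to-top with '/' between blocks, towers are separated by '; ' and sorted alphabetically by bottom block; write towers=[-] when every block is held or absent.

towers=[A/D/C; E/F; G] holding=B

before: towers=[A/D/C; E/F; G/B] holding=-
pre[unstack(B, G)]: on(B,G) ✓, clear(B) ✓, handempty ✓
all met → apply unstack(B, G)
after:  towers=[A/D/C; E/F; G] holding=B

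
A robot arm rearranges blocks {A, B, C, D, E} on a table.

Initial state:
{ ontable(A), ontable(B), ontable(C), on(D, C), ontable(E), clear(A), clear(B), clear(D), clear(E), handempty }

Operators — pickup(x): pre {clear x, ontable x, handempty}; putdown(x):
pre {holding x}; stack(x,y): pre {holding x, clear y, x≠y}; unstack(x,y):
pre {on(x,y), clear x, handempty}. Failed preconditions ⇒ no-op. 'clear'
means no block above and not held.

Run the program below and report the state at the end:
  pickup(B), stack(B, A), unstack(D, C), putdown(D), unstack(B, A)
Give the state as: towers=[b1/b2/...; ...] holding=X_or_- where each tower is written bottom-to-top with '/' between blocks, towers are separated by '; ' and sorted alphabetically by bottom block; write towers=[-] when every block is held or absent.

towers=[A; C; D; E] holding=B

step 1 (pickup(B)): towers=[A; C/D; E] holding=B
step 2 (stack(B, A)): towers=[A/B; C/D; E] holding=-
step 3 (unstack(D, C)): towers=[A/B; C; E] holding=D
step 4 (putdown(D)): towers=[A/B; C; D; E] holding=-
step 5 (unstack(B, A)): towers=[A; C; D; E] holding=B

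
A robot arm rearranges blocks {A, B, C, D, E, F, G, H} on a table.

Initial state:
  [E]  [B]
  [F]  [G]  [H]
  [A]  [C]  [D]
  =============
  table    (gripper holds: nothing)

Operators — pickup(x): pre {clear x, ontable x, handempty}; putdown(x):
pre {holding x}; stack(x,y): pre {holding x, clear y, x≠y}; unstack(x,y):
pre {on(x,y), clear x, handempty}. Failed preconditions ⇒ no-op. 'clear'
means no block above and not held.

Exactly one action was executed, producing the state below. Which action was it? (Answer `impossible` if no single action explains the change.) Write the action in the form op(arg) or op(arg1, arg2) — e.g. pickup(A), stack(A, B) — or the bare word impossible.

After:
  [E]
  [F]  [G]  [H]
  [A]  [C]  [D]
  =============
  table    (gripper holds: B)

target: towers=[A/F/E; C/G; D/H] holding=B
     unstack(E, F) → towers=[A/F; C/G/B; D/H] holding=E
     unstack(H, D) → towers=[A/F/E; C/G/B; D] holding=H
     unstack(B, G) → towers=[A/F/E; C/G; D/H] holding=B  ← match

unstack(B, G)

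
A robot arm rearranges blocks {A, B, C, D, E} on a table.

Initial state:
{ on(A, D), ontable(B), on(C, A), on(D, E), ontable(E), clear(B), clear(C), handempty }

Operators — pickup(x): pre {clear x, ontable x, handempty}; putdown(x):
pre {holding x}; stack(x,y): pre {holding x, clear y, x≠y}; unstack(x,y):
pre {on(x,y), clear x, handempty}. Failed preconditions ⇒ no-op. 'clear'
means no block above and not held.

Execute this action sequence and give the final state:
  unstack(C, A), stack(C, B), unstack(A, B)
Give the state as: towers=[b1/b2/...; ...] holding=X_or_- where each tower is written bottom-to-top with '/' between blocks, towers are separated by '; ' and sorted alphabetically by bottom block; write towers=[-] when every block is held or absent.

step 1 (unstack(C, A)): towers=[B; E/D/A] holding=C
step 2 (stack(C, B)): towers=[B/C; E/D/A] holding=-
step 3 (unstack(A, B)) [no-op]: towers=[B/C; E/D/A] holding=-

towers=[B/C; E/D/A] holding=-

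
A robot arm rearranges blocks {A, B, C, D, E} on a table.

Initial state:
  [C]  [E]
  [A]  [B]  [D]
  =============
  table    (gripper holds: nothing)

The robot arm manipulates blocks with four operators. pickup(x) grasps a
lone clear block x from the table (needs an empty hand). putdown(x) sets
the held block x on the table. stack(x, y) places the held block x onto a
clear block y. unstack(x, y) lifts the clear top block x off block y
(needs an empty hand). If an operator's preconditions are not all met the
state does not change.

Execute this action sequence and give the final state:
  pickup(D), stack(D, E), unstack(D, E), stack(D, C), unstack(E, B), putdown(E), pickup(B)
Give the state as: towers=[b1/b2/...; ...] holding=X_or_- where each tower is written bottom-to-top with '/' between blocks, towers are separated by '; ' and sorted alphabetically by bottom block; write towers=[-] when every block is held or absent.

step 1 (pickup(D)): towers=[A/C; B/E] holding=D
step 2 (stack(D, E)): towers=[A/C; B/E/D] holding=-
step 3 (unstack(D, E)): towers=[A/C; B/E] holding=D
step 4 (stack(D, C)): towers=[A/C/D; B/E] holding=-
step 5 (unstack(E, B)): towers=[A/C/D; B] holding=E
step 6 (putdown(E)): towers=[A/C/D; B; E] holding=-
step 7 (pickup(B)): towers=[A/C/D; E] holding=B

towers=[A/C/D; E] holding=B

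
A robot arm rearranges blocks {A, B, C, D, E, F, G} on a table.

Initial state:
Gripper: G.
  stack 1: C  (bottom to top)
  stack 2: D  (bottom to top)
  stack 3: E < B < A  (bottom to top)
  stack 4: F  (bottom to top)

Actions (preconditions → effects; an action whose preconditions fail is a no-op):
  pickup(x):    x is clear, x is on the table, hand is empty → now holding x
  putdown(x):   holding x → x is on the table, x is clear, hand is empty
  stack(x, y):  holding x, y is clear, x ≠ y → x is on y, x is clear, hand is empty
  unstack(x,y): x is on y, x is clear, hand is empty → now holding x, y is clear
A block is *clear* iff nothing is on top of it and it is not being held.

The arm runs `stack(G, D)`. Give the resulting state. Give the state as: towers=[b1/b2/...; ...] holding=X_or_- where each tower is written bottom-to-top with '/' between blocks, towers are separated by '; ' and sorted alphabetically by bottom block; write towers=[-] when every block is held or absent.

towers=[C; D/G; E/B/A; F] holding=-

before: towers=[C; D; E/B/A; F] holding=G
pre[stack(G, D)]: holding(G) ok, clear(D) ok, G≠D ok
all met → apply stack(G, D)
after:  towers=[C; D/G; E/B/A; F] holding=-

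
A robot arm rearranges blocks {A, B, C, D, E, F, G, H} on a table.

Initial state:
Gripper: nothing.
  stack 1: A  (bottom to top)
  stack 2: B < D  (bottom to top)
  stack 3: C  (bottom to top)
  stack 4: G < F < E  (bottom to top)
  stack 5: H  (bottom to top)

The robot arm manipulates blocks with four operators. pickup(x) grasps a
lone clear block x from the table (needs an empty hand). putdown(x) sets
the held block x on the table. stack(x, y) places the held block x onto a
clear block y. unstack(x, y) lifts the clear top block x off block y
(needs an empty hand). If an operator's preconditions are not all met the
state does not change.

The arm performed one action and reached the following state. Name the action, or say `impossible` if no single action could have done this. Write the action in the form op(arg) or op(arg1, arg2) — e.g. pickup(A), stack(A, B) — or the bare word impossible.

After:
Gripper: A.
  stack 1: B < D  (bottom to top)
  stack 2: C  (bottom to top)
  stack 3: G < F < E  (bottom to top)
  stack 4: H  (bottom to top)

target: towers=[B/D; C; G/F/E; H] holding=A
         pickup(A) → towers=[B/D; C; G/F/E; H] holding=A  ← match
     unstack(E, F) → towers=[A; B/D; C; G/F; H] holding=E
         pickup(H) → towers=[A; B/D; C; G/F/E] holding=H
     unstack(D, B) → towers=[A; B; C; G/F/E; H] holding=D
         pickup(C) → towers=[A; B/D; G/F/E; H] holding=C

pickup(A)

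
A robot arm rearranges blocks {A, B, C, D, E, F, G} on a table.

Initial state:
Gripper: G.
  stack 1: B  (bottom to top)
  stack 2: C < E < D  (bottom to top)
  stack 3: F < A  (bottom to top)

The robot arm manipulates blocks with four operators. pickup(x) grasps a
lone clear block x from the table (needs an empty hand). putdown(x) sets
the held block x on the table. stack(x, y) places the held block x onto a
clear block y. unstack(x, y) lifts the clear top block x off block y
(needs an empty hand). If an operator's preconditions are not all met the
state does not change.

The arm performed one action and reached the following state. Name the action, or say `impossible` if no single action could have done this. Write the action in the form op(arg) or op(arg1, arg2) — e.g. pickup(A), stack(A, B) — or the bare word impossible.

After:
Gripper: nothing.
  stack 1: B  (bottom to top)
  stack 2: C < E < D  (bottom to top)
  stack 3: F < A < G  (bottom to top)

stack(G, A)

target: towers=[B; C/E/D; F/A/G] holding=-
        putdown(G) → towers=[B; C/E/D; F/A; G] holding=-
       stack(G, B) → towers=[B/G; C/E/D; F/A] holding=-
       stack(G, D) → towers=[B; C/E/D/G; F/A] holding=-
       stack(G, A) → towers=[B; C/E/D; F/A/G] holding=-  ← match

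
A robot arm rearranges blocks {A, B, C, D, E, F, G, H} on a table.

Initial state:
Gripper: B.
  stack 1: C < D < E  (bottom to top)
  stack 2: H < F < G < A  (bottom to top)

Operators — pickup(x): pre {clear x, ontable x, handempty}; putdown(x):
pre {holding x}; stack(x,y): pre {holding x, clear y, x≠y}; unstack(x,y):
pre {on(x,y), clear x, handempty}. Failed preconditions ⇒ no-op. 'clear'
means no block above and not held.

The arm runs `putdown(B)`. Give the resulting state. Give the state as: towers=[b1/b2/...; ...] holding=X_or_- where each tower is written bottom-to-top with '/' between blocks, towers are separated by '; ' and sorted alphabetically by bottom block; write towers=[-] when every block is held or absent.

towers=[B; C/D/E; H/F/G/A] holding=-

before: towers=[C/D/E; H/F/G/A] holding=B
pre[putdown(B)]: holding(B) ✓
all met → apply putdown(B)
after:  towers=[B; C/D/E; H/F/G/A] holding=-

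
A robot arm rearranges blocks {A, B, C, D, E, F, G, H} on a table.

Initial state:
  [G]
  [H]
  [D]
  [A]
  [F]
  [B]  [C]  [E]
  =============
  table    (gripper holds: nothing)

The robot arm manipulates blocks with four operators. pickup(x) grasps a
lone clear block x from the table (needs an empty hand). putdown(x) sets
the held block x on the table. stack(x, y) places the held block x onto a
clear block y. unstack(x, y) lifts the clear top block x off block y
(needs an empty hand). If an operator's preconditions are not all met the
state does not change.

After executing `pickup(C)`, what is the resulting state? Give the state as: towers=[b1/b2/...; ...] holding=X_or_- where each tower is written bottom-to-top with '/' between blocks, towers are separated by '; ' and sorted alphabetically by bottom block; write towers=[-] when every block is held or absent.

before: towers=[B/F/A/D/H/G; C; E] holding=-
pre[pickup(C)]: clear(C) ✓, ontable(C) ✓, handempty ✓
all met → apply pickup(C)
after:  towers=[B/F/A/D/H/G; E] holding=C

towers=[B/F/A/D/H/G; E] holding=C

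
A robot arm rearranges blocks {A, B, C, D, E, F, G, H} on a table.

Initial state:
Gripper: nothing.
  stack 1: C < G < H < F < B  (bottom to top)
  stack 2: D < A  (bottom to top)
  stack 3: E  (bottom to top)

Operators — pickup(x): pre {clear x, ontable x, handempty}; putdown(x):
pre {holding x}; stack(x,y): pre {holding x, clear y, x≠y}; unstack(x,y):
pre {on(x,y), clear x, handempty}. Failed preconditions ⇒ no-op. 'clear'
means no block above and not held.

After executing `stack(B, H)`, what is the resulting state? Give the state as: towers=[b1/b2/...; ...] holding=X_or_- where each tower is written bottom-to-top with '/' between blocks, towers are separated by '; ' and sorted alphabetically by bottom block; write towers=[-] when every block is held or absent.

before: towers=[C/G/H/F/B; D/A; E] holding=-
pre[stack(B, H)]: holding(B) ✗, clear(H) ✗, B≠H ✓
holding(B), clear(H) unmet → stack(B, H) is a no-op
after:  towers=[C/G/H/F/B; D/A; E] holding=-

towers=[C/G/H/F/B; D/A; E] holding=-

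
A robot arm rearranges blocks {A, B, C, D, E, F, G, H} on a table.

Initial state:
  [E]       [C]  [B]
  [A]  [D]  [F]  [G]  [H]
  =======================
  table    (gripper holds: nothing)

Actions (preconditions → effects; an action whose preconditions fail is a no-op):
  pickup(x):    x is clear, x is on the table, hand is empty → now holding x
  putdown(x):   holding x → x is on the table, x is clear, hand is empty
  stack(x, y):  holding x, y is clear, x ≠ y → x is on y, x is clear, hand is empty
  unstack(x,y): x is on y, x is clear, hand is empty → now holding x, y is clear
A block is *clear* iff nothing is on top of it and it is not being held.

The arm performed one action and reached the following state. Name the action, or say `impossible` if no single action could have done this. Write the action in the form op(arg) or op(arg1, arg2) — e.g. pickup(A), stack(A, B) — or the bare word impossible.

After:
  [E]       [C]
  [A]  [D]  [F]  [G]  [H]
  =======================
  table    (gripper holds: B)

target: towers=[A/E; D; F/C; G; H] holding=B
     unstack(E, A) → towers=[A; D; F/C; G/B; H] holding=E
         pickup(H) → towers=[A/E; D; F/C; G/B] holding=H
     unstack(B, G) → towers=[A/E; D; F/C; G; H] holding=B  ← match
         pickup(D) → towers=[A/E; F/C; G/B; H] holding=D
     unstack(C, F) → towers=[A/E; D; F; G/B; H] holding=C

unstack(B, G)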